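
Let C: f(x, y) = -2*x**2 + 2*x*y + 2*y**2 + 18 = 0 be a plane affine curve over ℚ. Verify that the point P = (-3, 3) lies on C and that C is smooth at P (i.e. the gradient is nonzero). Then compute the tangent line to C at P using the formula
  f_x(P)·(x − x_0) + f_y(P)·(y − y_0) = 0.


Tangent line at P: 18*x + 6*y + 36 = 0.

Step 1: f(-3, 3) = 0, so P lies on C.
Step 2: partial derivatives
  f_x(x, y) = -4*x + 2*y, f_y(x, y) = 2*x + 4*y.
  f_x(P) = 18, f_y(P) = 6 (gradient nonzero, so P is smooth).
Step 3: tangent line at P: 18·(x − -3) + 6·(y − 3) = 0.
Expanding: 18*x + 6*y + 36 = 0.


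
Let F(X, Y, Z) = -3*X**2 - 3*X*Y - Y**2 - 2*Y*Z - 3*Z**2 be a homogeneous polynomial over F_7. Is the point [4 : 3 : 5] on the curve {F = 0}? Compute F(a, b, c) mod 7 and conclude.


F(4,3,5) ≡ 5 (mod 7); P is NOT on the curve.

Evaluate F(4, 3, 5) term-by-term (mod 7).
  -3*X**2 ↦ -3·16·1·1 = -48
  -3*X*Y ↦ -3·4·3·1 = -36
  -Y**2 ↦ -1·1·9·1 = -9
  -2*Y*Z ↦ -2·1·3·5 = -30
  -3*Z**2 ↦ -3·1·1·25 = -75
Sum: F(4, 3, 5) = (-48) + (-36) + (-9) + (-30) + (-75) = -198.
Reducing mod 7: -198 ≡ 5 (mod 7).
Since F(a, b, c) ≡ 5 ≠ 0 (mod 7), P does NOT lie on the curve.


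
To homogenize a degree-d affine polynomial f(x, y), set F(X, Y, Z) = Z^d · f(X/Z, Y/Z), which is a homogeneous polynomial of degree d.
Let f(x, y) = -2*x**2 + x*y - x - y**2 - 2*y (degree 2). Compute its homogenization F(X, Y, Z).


F(X, Y, Z) = -2*X**2 + X*Y - X*Z - Y**2 - 2*Y*Z

deg(f) = 2.
Substitute x = X/Z, y = Y/Z into f, then multiply by Z^2.
  monomial -2·x^2·y^0 ↦ -2·X^2·Y^0·Z^0.
  monomial 1·x^1·y^1 ↦ 1·X^1·Y^1·Z^0.
  monomial -1·x^1·y^0 ↦ -1·X^1·Y^0·Z^1.
  monomial -1·x^0·y^2 ↦ -1·X^0·Y^2·Z^0.
  monomial -2·x^0·y^1 ↦ -2·X^0·Y^1·Z^1.
Collecting: F(X, Y, Z) = -2*X**2 + X*Y - X*Z - Y**2 - 2*Y*Z.


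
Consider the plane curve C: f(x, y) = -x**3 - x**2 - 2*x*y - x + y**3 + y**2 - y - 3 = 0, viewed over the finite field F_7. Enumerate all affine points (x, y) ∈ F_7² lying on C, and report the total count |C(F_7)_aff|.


Affine F_7-points: {(0, 2), (1, 1), (1, 2), (1, 3), (3, 0), (3, 6), (5, 2), (5, 5), (5, 6)}; count = 9.

For each of the 49 pairs (x, y) ∈ F_7², evaluate f(x, y) mod 7. Record the zeros.
  x = 0: [0↦4, 1↦5, 2↦0, 3↦2, 4↦3, 5↦2, 6↦5]  zeros at y ∈ {2}
  x = 1: [0↦1, 1↦0, 2↦0, 3↦0, 4↦6, 5↦3, 6↦4]  zeros at y ∈ {1, 2, 3}
  x = 2: [0↦4, 1↦1, 2↦6, 3↦4, 4↦1, 5↦3, 6↦2]  zeros at y ∈ ∅
  x = 3: [0↦0, 1↦2, 2↦5, 3↦1, 4↦3, 5↦3, 6↦0]  zeros at y ∈ {0, 6}
  x = 4: [0↦4, 1↦4, 2↦5, 3↦6, 4↦6, 5↦4, 6↦6]  zeros at y ∈ ∅
  x = 5: [0↦3, 1↦1, 2↦0, 3↦6, 4↦4, 5↦0, 6↦0]  zeros at y ∈ {2, 5, 6}
  x = 6: [0↦5, 1↦1, 2↦5, 3↦2, 4↦5, 5↦6, 6↦4]  zeros at y ∈ ∅
Collecting zeros: affine points = {(0, 2), (1, 1), (1, 2), (1, 3), (3, 0), (3, 6), (5, 2), (5, 5), (5, 6)}.
Total count |C(F_7)_aff| = 9.


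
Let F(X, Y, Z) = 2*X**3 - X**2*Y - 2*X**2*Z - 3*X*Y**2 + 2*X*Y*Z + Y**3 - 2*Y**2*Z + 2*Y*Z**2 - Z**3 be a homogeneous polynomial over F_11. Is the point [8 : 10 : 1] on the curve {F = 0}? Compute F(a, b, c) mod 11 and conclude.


F(8,10,1) ≡ 1 (mod 11); P is NOT on the curve.

Evaluate F(8, 10, 1) term-by-term (mod 11).
  2*X**3 ↦ 2·512·1·1 = 1024
  -X**2*Y ↦ -1·64·10·1 = -640
  -2*X**2*Z ↦ -2·64·1·1 = -128
  -3*X*Y**2 ↦ -3·8·100·1 = -2400
  2*X*Y*Z ↦ 2·8·10·1 = 160
  Y**3 ↦ 1·1·1000·1 = 1000
  -2*Y**2*Z ↦ -2·1·100·1 = -200
  2*Y*Z**2 ↦ 2·1·10·1 = 20
  -Z**3 ↦ -1·1·1·1 = -1
Sum: F(8, 10, 1) = (1024) + (-640) + (-128) + (-2400) + (160) + (1000) + (-200) + (20) + (-1) = -1165.
Reducing mod 11: -1165 ≡ 1 (mod 11).
Since F(a, b, c) ≡ 1 ≠ 0 (mod 11), P does NOT lie on the curve.


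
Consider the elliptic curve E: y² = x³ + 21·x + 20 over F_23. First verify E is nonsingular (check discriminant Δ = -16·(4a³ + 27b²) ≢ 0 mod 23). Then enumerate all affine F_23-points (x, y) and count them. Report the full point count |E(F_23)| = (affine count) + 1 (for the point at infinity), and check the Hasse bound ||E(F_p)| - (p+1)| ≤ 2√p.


Affine points = {(2, 1), (2, 22), (3, 8), (3, 15), (7, 2), (7, 21), (9, 8), (9, 15), (11, 8), (11, 15), (13, 11), (13, 12), (16, 6), (16, 17), (17, 0), (21, 4), (21, 19)}; affine count = 17; |E(F_23)| = 18.

Discriminant check: Δ ∝ 4a³ + 27b² = 4·21³ + 27·20² = 4·9261 + 27·400 ≡ 4 (mod 23). Nonzero ⇒ E is nonsingular.
For each x ∈ F_23, compute rhs = x³ + 21·x + 20 mod 23, then count y ∈ F_23 with y² ≡ rhs.
  x = 0: rhs = 20, matching y values: none (0 points).
  x = 1: rhs = 19, matching y values: none (0 points).
  x = 2: rhs = 1, matching y values: 1, 22 (2 points).
  x = 3: rhs = 18, matching y values: 8, 15 (2 points).
  x = 4: rhs = 7, matching y values: none (0 points).
  x = 5: rhs = 20, matching y values: none (0 points).
  x = 6: rhs = 17, matching y values: none (0 points).
  x = 7: rhs = 4, matching y values: 2, 21 (2 points).
  x = 8: rhs = 10, matching y values: none (0 points).
  x = 9: rhs = 18, matching y values: 8, 15 (2 points).
  x = 10: rhs = 11, matching y values: none (0 points).
  x = 11: rhs = 18, matching y values: 8, 15 (2 points).
  x = 12: rhs = 22, matching y values: none (0 points).
  x = 13: rhs = 6, matching y values: 11, 12 (2 points).
  x = 14: rhs = 22, matching y values: none (0 points).
  x = 15: rhs = 7, matching y values: none (0 points).
  x = 16: rhs = 13, matching y values: 6, 17 (2 points).
  x = 17: rhs = 0, matching y values: 0 (1 points).
  x = 18: rhs = 20, matching y values: none (0 points).
  x = 19: rhs = 10, matching y values: none (0 points).
  x = 20: rhs = 22, matching y values: none (0 points).
  x = 21: rhs = 16, matching y values: 4, 19 (2 points).
  x = 22: rhs = 21, matching y values: none (0 points).
Total affine count: 17.
Full point count |E(F_23)| = 17 + 1 = 18.
Hasse bound: |18 − (23+1)| = |-6| = 6 ≤ 2√23 ≈ 9.5917 ✓.


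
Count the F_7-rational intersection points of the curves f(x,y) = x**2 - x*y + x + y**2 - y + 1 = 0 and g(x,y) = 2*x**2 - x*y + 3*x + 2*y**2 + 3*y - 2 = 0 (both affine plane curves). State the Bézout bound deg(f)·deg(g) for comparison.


Common zeros: {(0, 5), (4, 0)}; count = 2; Bézout bound = 4.

deg(f) = 2, deg(g) = 2, so Bézout bound = 4.
Scan x ∈ F_7. For each x, list the y ∈ F_7 with f(x, y) ≡ 0 and those with g(x, y) ≡ 0 (mod 7); the common zeros in that column are the intersection.
  x = 0: f ≡ 0 at y ∈ {3, 5}; g ≡ 0 at y ∈ {4, 5}; common: {5}.
  x = 1: f ≡ 0 at y ∈ ∅; g ≡ 0 at y ∈ {1, 5}; common: ∅.
  x = 2: f ≡ 0 at y ∈ {0, 3}; g ≡ 0 at y ∈ ∅; common: ∅.
  x = 3: f ≡ 0 at y ∈ ∅; g ≡ 0 at y ∈ ∅; common: ∅.
  x = 4: f ≡ 0 at y ∈ {0, 5}; g ≡ 0 at y ∈ {0, 4}; common: {0}.
  x = 5: f ≡ 0 at y ∈ ∅; g ≡ 0 at y ∈ {0, 1}; common: ∅.
  x = 6: f ≡ 0 at y ∈ ∅; g ≡ 0 at y ∈ ∅; common: ∅.
Collecting: common zeros = {(0, 5), (4, 0)}, so the count is 2.
Comparison with the Bézout bound: 2 ≤ 4 = deg(f)·deg(g), as expected for curves with no common component (the affine F_7-count falls short of the bound because intersections may lie at infinity, over extension fields, or carry multiplicity).


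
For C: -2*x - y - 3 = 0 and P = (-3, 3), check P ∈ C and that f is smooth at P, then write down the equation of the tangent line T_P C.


Tangent line at P: -2*x - y - 3 = 0.

Step 1: f(-3, 3) = 0, so P lies on C.
Step 2: partial derivatives
  f_x(x, y) = -2, f_y(x, y) = -1.
  f_x(P) = -2, f_y(P) = -1 (gradient nonzero, so P is smooth).
Step 3: tangent line at P: -2·(x − -3) + -1·(y − 3) = 0.
Expanding: -2*x - y - 3 = 0.


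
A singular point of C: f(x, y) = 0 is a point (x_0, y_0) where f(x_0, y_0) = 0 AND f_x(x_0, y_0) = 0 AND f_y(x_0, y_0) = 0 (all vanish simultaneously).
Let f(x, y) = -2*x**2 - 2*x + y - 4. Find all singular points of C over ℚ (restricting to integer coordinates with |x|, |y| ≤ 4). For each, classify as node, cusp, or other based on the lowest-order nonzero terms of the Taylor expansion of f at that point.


No singular points in the scanned grid; C is smooth there.

Compute partial derivatives:
  f_x = -4*x - 2.
  f_y = 1.
f_y = 1 is a nonzero constant, so f_y never vanishes: no point (x, y) can satisfy f = f_x = f_y = 0. In particular no (x, y) ∈ {−4, ..., 4}² is singular; the curve is smooth.


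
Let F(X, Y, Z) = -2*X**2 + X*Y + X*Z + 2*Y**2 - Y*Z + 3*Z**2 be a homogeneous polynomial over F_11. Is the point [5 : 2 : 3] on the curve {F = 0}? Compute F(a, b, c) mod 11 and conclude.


F(5,2,3) ≡ 4 (mod 11); P is NOT on the curve.

Evaluate F(5, 2, 3) term-by-term (mod 11).
  -2*X**2 ↦ -2·25·1·1 = -50
  X*Y ↦ 1·5·2·1 = 10
  X*Z ↦ 1·5·1·3 = 15
  2*Y**2 ↦ 2·1·4·1 = 8
  -Y*Z ↦ -1·1·2·3 = -6
  3*Z**2 ↦ 3·1·1·9 = 27
Sum: F(5, 2, 3) = (-50) + (10) + (15) + (8) + (-6) + (27) = 4.
Reducing mod 11: 4 ≡ 4 (mod 11).
Since F(a, b, c) ≡ 4 ≠ 0 (mod 11), P does NOT lie on the curve.


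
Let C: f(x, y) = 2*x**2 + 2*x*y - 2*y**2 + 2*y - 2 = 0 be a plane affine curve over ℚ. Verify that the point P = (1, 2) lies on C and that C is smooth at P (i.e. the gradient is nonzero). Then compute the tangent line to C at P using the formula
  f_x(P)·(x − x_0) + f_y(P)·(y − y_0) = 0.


Tangent line at P: 8*x - 4*y = 0.

Step 1: f(1, 2) = 0, so P lies on C.
Step 2: partial derivatives
  f_x(x, y) = 4*x + 2*y, f_y(x, y) = 2*x - 4*y + 2.
  f_x(P) = 8, f_y(P) = -4 (gradient nonzero, so P is smooth).
Step 3: tangent line at P: 8·(x − 1) + -4·(y − 2) = 0.
Expanding: 8*x - 4*y = 0.


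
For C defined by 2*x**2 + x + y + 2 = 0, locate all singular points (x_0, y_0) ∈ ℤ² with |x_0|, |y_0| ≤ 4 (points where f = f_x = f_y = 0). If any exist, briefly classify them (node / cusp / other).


No singular points in the scanned grid; C is smooth there.

Compute partial derivatives:
  f_x = 4*x + 1.
  f_y = 1.
f_y = 1 is a nonzero constant, so f_y never vanishes: no point (x, y) can satisfy f = f_x = f_y = 0. In particular no (x, y) ∈ {−4, ..., 4}² is singular; the curve is smooth.


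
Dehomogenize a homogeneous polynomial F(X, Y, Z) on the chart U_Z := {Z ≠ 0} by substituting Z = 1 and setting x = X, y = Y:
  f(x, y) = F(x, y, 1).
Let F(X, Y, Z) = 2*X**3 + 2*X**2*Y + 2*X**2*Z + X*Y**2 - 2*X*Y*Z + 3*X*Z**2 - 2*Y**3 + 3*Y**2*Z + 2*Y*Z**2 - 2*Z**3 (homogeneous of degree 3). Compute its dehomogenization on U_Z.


f(x, y) = 2*x**3 + 2*x**2*y + 2*x**2 + x*y**2 - 2*x*y + 3*x - 2*y**3 + 3*y**2 + 2*y - 2

On U_Z we set Z = 1. Each monomial c·X^i·Y^j·Z^k in F becomes c·x^i·y^j·1^k = c·x^i·y^j.
Substituting Z = 1: F(X, Y, 1) = 2*x**3 + 2*x**2*y + 2*x**2 + x*y**2 - 2*x*y + 3*x - 2*y**3 + 3*y**2 + 2*y - 2.
Note: deg(f) ≤ deg(F) = 3; strict inequality happens when F is divisible by Z (lost terms).


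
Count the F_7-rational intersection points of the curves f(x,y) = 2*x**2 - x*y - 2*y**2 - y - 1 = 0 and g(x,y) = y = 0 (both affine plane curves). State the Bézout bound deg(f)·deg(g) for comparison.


Common zeros: {(2, 0), (5, 0)}; count = 2; Bézout bound = 2.

deg(f) = 2, deg(g) = 1, so Bézout bound = 2.
Scan x ∈ F_7. For each x, list the y ∈ F_7 with f(x, y) ≡ 0 and those with g(x, y) ≡ 0 (mod 7); the common zeros in that column are the intersection.
  x = 0: f ≡ 0 at y ∈ {5}; g ≡ 0 at y ∈ {0}; common: ∅.
  x = 1: f ≡ 0 at y ∈ ∅; g ≡ 0 at y ∈ {0}; common: ∅.
  x = 2: f ≡ 0 at y ∈ {0, 2}; g ≡ 0 at y ∈ {0}; common: {0}.
  x = 3: f ≡ 0 at y ∈ ∅; g ≡ 0 at y ∈ {0}; common: ∅.
  x = 4: f ≡ 0 at y ∈ {4}; g ≡ 0 at y ∈ {0}; common: ∅.
  x = 5: f ≡ 0 at y ∈ {0, 4}; g ≡ 0 at y ∈ {0}; common: {0}.
  x = 6: f ≡ 0 at y ∈ {2, 5}; g ≡ 0 at y ∈ {0}; common: ∅.
Collecting: common zeros = {(2, 0), (5, 0)}, so the count is 2.
Comparison with the Bézout bound: 2 ≤ 2 = deg(f)·deg(g), as expected for curves with no common component (the bound is attained).


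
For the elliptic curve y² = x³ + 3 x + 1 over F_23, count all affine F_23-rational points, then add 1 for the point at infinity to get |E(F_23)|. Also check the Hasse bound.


Affine points = {(0, 1), (0, 22), (4, 10), (4, 13), (5, 7), (5, 16), (8, 10), (8, 13), (11, 10), (11, 13), (13, 11), (13, 12), (14, 2), (14, 21)}; affine count = 14; |E(F_23)| = 15.

Discriminant check: Δ ∝ 4a³ + 27b² = 4·3³ + 27·1² = 4·27 + 27·1 ≡ 20 (mod 23). Nonzero ⇒ E is nonsingular.
For each x ∈ F_23, compute rhs = x³ + 3·x + 1 mod 23, then count y ∈ F_23 with y² ≡ rhs.
  x = 0: rhs = 1, matching y values: 1, 22 (2 points).
  x = 1: rhs = 5, matching y values: none (0 points).
  x = 2: rhs = 15, matching y values: none (0 points).
  x = 3: rhs = 14, matching y values: none (0 points).
  x = 4: rhs = 8, matching y values: 10, 13 (2 points).
  x = 5: rhs = 3, matching y values: 7, 16 (2 points).
  x = 6: rhs = 5, matching y values: none (0 points).
  x = 7: rhs = 20, matching y values: none (0 points).
  x = 8: rhs = 8, matching y values: 10, 13 (2 points).
  x = 9: rhs = 21, matching y values: none (0 points).
  x = 10: rhs = 19, matching y values: none (0 points).
  x = 11: rhs = 8, matching y values: 10, 13 (2 points).
  x = 12: rhs = 17, matching y values: none (0 points).
  x = 13: rhs = 6, matching y values: 11, 12 (2 points).
  x = 14: rhs = 4, matching y values: 2, 21 (2 points).
  x = 15: rhs = 17, matching y values: none (0 points).
  x = 16: rhs = 5, matching y values: none (0 points).
  x = 17: rhs = 20, matching y values: none (0 points).
  x = 18: rhs = 22, matching y values: none (0 points).
  x = 19: rhs = 17, matching y values: none (0 points).
  x = 20: rhs = 11, matching y values: none (0 points).
  x = 21: rhs = 10, matching y values: none (0 points).
  x = 22: rhs = 20, matching y values: none (0 points).
Total affine count: 14.
Full point count |E(F_23)| = 14 + 1 = 15.
Hasse bound: |15 − (23+1)| = |-9| = 9 ≤ 2√23 ≈ 9.5917 ✓.


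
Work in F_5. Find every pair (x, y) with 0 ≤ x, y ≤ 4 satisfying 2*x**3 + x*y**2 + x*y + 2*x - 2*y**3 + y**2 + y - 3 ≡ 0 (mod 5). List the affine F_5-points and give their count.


Affine F_5-points: {(0, 3), (3, 2), (4, 4)}; count = 3.

For each of the 25 pairs (x, y) ∈ F_5², evaluate f(x, y) mod 5. Record the zeros.
  x = 0: [0↦2, 1↦2, 2↦2, 3↦0, 4↦4]  zeros at y ∈ {3}
  x = 1: [0↦1, 1↦3, 2↦2, 3↦1, 4↦3]  zeros at y ∈ ∅
  x = 2: [0↦2, 1↦1, 2↦4, 3↦4, 4↦4]  zeros at y ∈ ∅
  x = 3: [0↦2, 1↦3, 2↦0, 3↦1, 4↦4]  zeros at y ∈ {2}
  x = 4: [0↦3, 1↦1, 2↦2, 3↦4, 4↦0]  zeros at y ∈ {4}
Collecting zeros: affine points = {(0, 3), (3, 2), (4, 4)}.
Total count |C(F_5)_aff| = 3.


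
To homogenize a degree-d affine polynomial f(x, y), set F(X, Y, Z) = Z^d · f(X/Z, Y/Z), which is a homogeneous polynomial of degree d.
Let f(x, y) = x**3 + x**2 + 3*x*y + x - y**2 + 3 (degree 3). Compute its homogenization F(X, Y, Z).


F(X, Y, Z) = X**3 + X**2*Z + 3*X*Y*Z + X*Z**2 - Y**2*Z + 3*Z**3

deg(f) = 3.
Substitute x = X/Z, y = Y/Z into f, then multiply by Z^3.
  monomial 1·x^3·y^0 ↦ 1·X^3·Y^0·Z^0.
  monomial 1·x^2·y^0 ↦ 1·X^2·Y^0·Z^1.
  monomial 3·x^1·y^1 ↦ 3·X^1·Y^1·Z^1.
  monomial 1·x^1·y^0 ↦ 1·X^1·Y^0·Z^2.
  monomial -1·x^0·y^2 ↦ -1·X^0·Y^2·Z^1.
  monomial 3·x^0·y^0 ↦ 3·X^0·Y^0·Z^3.
Collecting: F(X, Y, Z) = X**3 + X**2*Z + 3*X*Y*Z + X*Z**2 - Y**2*Z + 3*Z**3.


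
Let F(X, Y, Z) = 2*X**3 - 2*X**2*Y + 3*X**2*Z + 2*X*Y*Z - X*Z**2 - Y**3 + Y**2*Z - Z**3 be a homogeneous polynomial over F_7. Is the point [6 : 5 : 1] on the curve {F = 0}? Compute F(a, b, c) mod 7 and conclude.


F(6,5,1) ≡ 0 (mod 7); P is on the curve.

Evaluate F(6, 5, 1) term-by-term (mod 7).
  2*X**3 ↦ 2·216·1·1 = 432
  -2*X**2*Y ↦ -2·36·5·1 = -360
  3*X**2*Z ↦ 3·36·1·1 = 108
  2*X*Y*Z ↦ 2·6·5·1 = 60
  -X*Z**2 ↦ -1·6·1·1 = -6
  -Y**3 ↦ -1·1·125·1 = -125
  Y**2*Z ↦ 1·1·25·1 = 25
  -Z**3 ↦ -1·1·1·1 = -1
Sum: F(6, 5, 1) = (432) + (-360) + (108) + (60) + (-6) + (-125) + (25) + (-1) = 133.
Reducing mod 7: 133 ≡ 0 (mod 7).
Since F(a, b, c) ≡ 0 (mod 7), P lies on the curve.


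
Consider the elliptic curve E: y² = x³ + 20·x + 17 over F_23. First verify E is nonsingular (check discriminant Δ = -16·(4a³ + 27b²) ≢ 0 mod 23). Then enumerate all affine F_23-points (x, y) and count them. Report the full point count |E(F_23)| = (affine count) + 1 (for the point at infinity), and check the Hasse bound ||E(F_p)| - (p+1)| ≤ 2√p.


Affine points = {(3, 9), (3, 14), (4, 0), (5, 9), (5, 14), (6, 10), (6, 13), (9, 11), (9, 12), (11, 2), (11, 21), (13, 6), (13, 17), (15, 9), (15, 14), (17, 7), (17, 16)}; affine count = 17; |E(F_23)| = 18.

Discriminant check: Δ ∝ 4a³ + 27b² = 4·20³ + 27·17² = 4·8000 + 27·289 ≡ 13 (mod 23). Nonzero ⇒ E is nonsingular.
For each x ∈ F_23, compute rhs = x³ + 20·x + 17 mod 23, then count y ∈ F_23 with y² ≡ rhs.
  x = 0: rhs = 17, matching y values: none (0 points).
  x = 1: rhs = 15, matching y values: none (0 points).
  x = 2: rhs = 19, matching y values: none (0 points).
  x = 3: rhs = 12, matching y values: 9, 14 (2 points).
  x = 4: rhs = 0, matching y values: 0 (1 points).
  x = 5: rhs = 12, matching y values: 9, 14 (2 points).
  x = 6: rhs = 8, matching y values: 10, 13 (2 points).
  x = 7: rhs = 17, matching y values: none (0 points).
  x = 8: rhs = 22, matching y values: none (0 points).
  x = 9: rhs = 6, matching y values: 11, 12 (2 points).
  x = 10: rhs = 21, matching y values: none (0 points).
  x = 11: rhs = 4, matching y values: 2, 21 (2 points).
  x = 12: rhs = 7, matching y values: none (0 points).
  x = 13: rhs = 13, matching y values: 6, 17 (2 points).
  x = 14: rhs = 5, matching y values: none (0 points).
  x = 15: rhs = 12, matching y values: 9, 14 (2 points).
  x = 16: rhs = 17, matching y values: none (0 points).
  x = 17: rhs = 3, matching y values: 7, 16 (2 points).
  x = 18: rhs = 22, matching y values: none (0 points).
  x = 19: rhs = 11, matching y values: none (0 points).
  x = 20: rhs = 22, matching y values: none (0 points).
  x = 21: rhs = 15, matching y values: none (0 points).
  x = 22: rhs = 19, matching y values: none (0 points).
Total affine count: 17.
Full point count |E(F_23)| = 17 + 1 = 18.
Hasse bound: |18 − (23+1)| = |-6| = 6 ≤ 2√23 ≈ 9.5917 ✓.


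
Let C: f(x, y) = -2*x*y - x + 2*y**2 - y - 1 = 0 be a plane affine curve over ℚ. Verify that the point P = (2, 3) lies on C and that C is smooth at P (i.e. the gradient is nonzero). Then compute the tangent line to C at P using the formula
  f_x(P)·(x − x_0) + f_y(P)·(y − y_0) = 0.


Tangent line at P: -7*x + 7*y - 7 = 0.

Step 1: f(2, 3) = 0, so P lies on C.
Step 2: partial derivatives
  f_x(x, y) = -2*y - 1, f_y(x, y) = -2*x + 4*y - 1.
  f_x(P) = -7, f_y(P) = 7 (gradient nonzero, so P is smooth).
Step 3: tangent line at P: -7·(x − 2) + 7·(y − 3) = 0.
Expanding: -7*x + 7*y - 7 = 0.


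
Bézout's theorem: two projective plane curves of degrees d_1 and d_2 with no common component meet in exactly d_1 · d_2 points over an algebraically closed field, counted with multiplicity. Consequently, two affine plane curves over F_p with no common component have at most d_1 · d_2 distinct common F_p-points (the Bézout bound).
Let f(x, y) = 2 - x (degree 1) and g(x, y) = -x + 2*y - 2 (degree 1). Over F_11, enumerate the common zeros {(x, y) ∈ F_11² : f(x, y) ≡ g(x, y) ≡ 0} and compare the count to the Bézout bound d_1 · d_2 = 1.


Common zeros: {(2, 2)}; count = 1; Bézout bound = 1.

deg(f) = 1, deg(g) = 1, so Bézout bound = 1.
Scan x ∈ F_11. For each x, list the y ∈ F_11 with f(x, y) ≡ 0 and those with g(x, y) ≡ 0 (mod 11); the common zeros in that column are the intersection.
  x = 0: f ≡ 0 at y ∈ ∅; g ≡ 0 at y ∈ {1}; common: ∅.
  x = 1: f ≡ 0 at y ∈ ∅; g ≡ 0 at y ∈ {7}; common: ∅.
  x = 2: f ≡ 0 at y ∈ {0, 1, 2, 3, 4, 5, 6, 7, 8, 9, 10}; g ≡ 0 at y ∈ {2}; common: {2}.
  x = 3: f ≡ 0 at y ∈ ∅; g ≡ 0 at y ∈ {8}; common: ∅.
  x = 4: f ≡ 0 at y ∈ ∅; g ≡ 0 at y ∈ {3}; common: ∅.
  x = 5: f ≡ 0 at y ∈ ∅; g ≡ 0 at y ∈ {9}; common: ∅.
  x = 6: f ≡ 0 at y ∈ ∅; g ≡ 0 at y ∈ {4}; common: ∅.
  x = 7: f ≡ 0 at y ∈ ∅; g ≡ 0 at y ∈ {10}; common: ∅.
  x = 8: f ≡ 0 at y ∈ ∅; g ≡ 0 at y ∈ {5}; common: ∅.
  x = 9: f ≡ 0 at y ∈ ∅; g ≡ 0 at y ∈ {0}; common: ∅.
  x = 10: f ≡ 0 at y ∈ ∅; g ≡ 0 at y ∈ {6}; common: ∅.
Collecting: common zeros = {(2, 2)}, so the count is 1.
Comparison with the Bézout bound: 1 ≤ 1 = deg(f)·deg(g), as expected for curves with no common component (the bound is attained).


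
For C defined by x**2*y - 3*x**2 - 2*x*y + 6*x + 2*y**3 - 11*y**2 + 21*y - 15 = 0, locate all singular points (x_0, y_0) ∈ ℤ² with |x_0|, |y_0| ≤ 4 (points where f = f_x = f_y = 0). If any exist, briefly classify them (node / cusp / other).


Singular points: {(1, 2)}; classification: node.

Compute partial derivatives:
  f_x = 2*x*y - 6*x - 2*y + 6.
  f_y = x**2 - 2*x + 6*y**2 - 22*y + 21.
Scan x_0 ∈ {−4, ..., 4}. For each x_0, f_y(x_0, y) is a polynomial in y; find its integer roots y ∈ {−4, ..., 4}, then test f_x and f at those candidates.
  x = -4: f_y(-4, y) = 6*y**2 - 22*y + 45; no integer root y with |y| ≤ 4.
  x = -3: f_y(-3, y) = 6*y**2 - 22*y + 36; no integer root y with |y| ≤ 4.
  x = -2: f_y(-2, y) = 6*y**2 - 22*y + 29; no integer root y with |y| ≤ 4.
  x = -1: f_y(-1, y) = 6*y**2 - 22*y + 24; no integer root y with |y| ≤ 4.
  x = 0: f_y(0, y) = 6*y**2 - 22*y + 21; no integer root y with |y| ≤ 4.
  x = 1: f_y(1, y) = 6*y**2 - 22*y + 20; vanishes at y ∈ {2}. (1, 2): f_x = 0, f = 0 — SINGULAR.
  x = 2: f_y(2, y) = 6*y**2 - 22*y + 21; no integer root y with |y| ≤ 4.
  x = 3: f_y(3, y) = 6*y**2 - 22*y + 24; no integer root y with |y| ≤ 4.
  x = 4: f_y(4, y) = 6*y**2 - 22*y + 29; no integer root y with |y| ≤ 4.
Only singular point on the grid: (1, 2).
Classify: substitute x = 1 + u, y = 2 + v and expand: f = u**2*v - u**2 + 2*v**3 + v**2.
No constant or linear terms (consistent with a singular point). Quadratic part: -u**2 + v**2. Cubic part: u**2*v + 2*v**3.
The quadratic part v**2 - u**2 = (v − u)(v + u) splits into two distinct linear factors, so there are two distinct tangent lines y − 2 = ±(x − 1) — this is a node (ordinary double point).
Classification: node.


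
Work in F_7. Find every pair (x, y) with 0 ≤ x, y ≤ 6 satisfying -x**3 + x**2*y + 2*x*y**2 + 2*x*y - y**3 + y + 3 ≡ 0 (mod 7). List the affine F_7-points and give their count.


Affine F_7-points: {(0, 3), (1, 1), (1, 4), (2, 1), (2, 2), (4, 6), (5, 1), (5, 3), (5, 6)}; count = 9.

For each of the 49 pairs (x, y) ∈ F_7², evaluate f(x, y) mod 7. Record the zeros.
  x = 0: [0↦3, 1↦3, 2↦4, 3↦0, 4↦6, 5↦2, 6↦3]  zeros at y ∈ {3}
  x = 1: [0↦2, 1↦0, 2↦3, 3↦5, 4↦0, 5↦3, 6↦1]  zeros at y ∈ {1, 4}
  x = 2: [0↦2, 1↦0, 2↦0, 3↦3, 4↦3, 5↦1, 6↦5]  zeros at y ∈ {1, 2}
  x = 3: [0↦4, 1↦4, 2↦3, 3↦2, 4↦2, 5↦4, 6↦2]  zeros at y ∈ ∅
  x = 4: [0↦2, 1↦6, 2↦6, 3↦3, 4↦5, 5↦6, 6↦0]  zeros at y ∈ {6}
  x = 5: [0↦4, 1↦0, 2↦3, 3↦0, 4↦6, 5↦1, 6↦0]  zeros at y ∈ {1, 3, 6}
  x = 6: [0↦4, 1↦1, 2↦2, 3↦1, 4↦6, 5↦4, 6↦3]  zeros at y ∈ ∅
Collecting zeros: affine points = {(0, 3), (1, 1), (1, 4), (2, 1), (2, 2), (4, 6), (5, 1), (5, 3), (5, 6)}.
Total count |C(F_7)_aff| = 9.


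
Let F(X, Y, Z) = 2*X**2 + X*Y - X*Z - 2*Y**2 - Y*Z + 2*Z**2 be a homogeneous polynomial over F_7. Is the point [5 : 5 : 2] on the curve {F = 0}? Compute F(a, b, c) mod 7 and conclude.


F(5,5,2) ≡ 6 (mod 7); P is NOT on the curve.

Evaluate F(5, 5, 2) term-by-term (mod 7).
  2*X**2 ↦ 2·25·1·1 = 50
  X*Y ↦ 1·5·5·1 = 25
  -X*Z ↦ -1·5·1·2 = -10
  -2*Y**2 ↦ -2·1·25·1 = -50
  -Y*Z ↦ -1·1·5·2 = -10
  2*Z**2 ↦ 2·1·1·4 = 8
Sum: F(5, 5, 2) = (50) + (25) + (-10) + (-50) + (-10) + (8) = 13.
Reducing mod 7: 13 ≡ 6 (mod 7).
Since F(a, b, c) ≡ 6 ≠ 0 (mod 7), P does NOT lie on the curve.


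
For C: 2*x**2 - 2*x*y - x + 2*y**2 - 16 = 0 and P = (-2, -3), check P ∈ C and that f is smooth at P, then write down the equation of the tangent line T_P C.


Tangent line at P: -3*x - 8*y - 30 = 0.

Step 1: f(-2, -3) = 0, so P lies on C.
Step 2: partial derivatives
  f_x(x, y) = 4*x - 2*y - 1, f_y(x, y) = -2*x + 4*y.
  f_x(P) = -3, f_y(P) = -8 (gradient nonzero, so P is smooth).
Step 3: tangent line at P: -3·(x − -2) + -8·(y − -3) = 0.
Expanding: -3*x - 8*y - 30 = 0.


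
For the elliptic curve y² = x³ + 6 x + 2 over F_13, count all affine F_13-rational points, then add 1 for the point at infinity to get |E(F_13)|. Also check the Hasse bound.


Affine points = {(1, 3), (1, 10), (2, 3), (2, 10), (4, 5), (4, 8), (5, 1), (5, 12), (7, 6), (7, 7), (8, 4), (8, 9), (10, 3), (10, 10)}; affine count = 14; |E(F_13)| = 15.

Discriminant check: Δ ∝ 4a³ + 27b² = 4·6³ + 27·2² = 4·216 + 27·4 ≡ 10 (mod 13). Nonzero ⇒ E is nonsingular.
For each x ∈ F_13, compute rhs = x³ + 6·x + 2 mod 13, then count y ∈ F_13 with y² ≡ rhs.
  x = 0: rhs = 2, matching y values: none (0 points).
  x = 1: rhs = 9, matching y values: 3, 10 (2 points).
  x = 2: rhs = 9, matching y values: 3, 10 (2 points).
  x = 3: rhs = 8, matching y values: none (0 points).
  x = 4: rhs = 12, matching y values: 5, 8 (2 points).
  x = 5: rhs = 1, matching y values: 1, 12 (2 points).
  x = 6: rhs = 7, matching y values: none (0 points).
  x = 7: rhs = 10, matching y values: 6, 7 (2 points).
  x = 8: rhs = 3, matching y values: 4, 9 (2 points).
  x = 9: rhs = 5, matching y values: none (0 points).
  x = 10: rhs = 9, matching y values: 3, 10 (2 points).
  x = 11: rhs = 8, matching y values: none (0 points).
  x = 12: rhs = 8, matching y values: none (0 points).
Total affine count: 14.
Full point count |E(F_13)| = 14 + 1 = 15.
Hasse bound: |15 − (13+1)| = |1| = 1 ≤ 2√13 ≈ 7.2111 ✓.


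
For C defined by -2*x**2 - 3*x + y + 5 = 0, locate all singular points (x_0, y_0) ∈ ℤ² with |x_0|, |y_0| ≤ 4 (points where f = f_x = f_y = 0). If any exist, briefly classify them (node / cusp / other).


No singular points in the scanned grid; C is smooth there.

Compute partial derivatives:
  f_x = -4*x - 3.
  f_y = 1.
f_y = 1 is a nonzero constant, so f_y never vanishes: no point (x, y) can satisfy f = f_x = f_y = 0. In particular no (x, y) ∈ {−4, ..., 4}² is singular; the curve is smooth.


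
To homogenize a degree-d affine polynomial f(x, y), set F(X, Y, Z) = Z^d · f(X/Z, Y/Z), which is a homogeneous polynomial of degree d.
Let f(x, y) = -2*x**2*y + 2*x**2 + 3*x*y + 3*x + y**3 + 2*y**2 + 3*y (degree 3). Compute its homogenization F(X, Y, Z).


F(X, Y, Z) = -2*X**2*Y + 2*X**2*Z + 3*X*Y*Z + 3*X*Z**2 + Y**3 + 2*Y**2*Z + 3*Y*Z**2

deg(f) = 3.
Substitute x = X/Z, y = Y/Z into f, then multiply by Z^3.
  monomial -2·x^2·y^1 ↦ -2·X^2·Y^1·Z^0.
  monomial 2·x^2·y^0 ↦ 2·X^2·Y^0·Z^1.
  monomial 3·x^1·y^1 ↦ 3·X^1·Y^1·Z^1.
  monomial 3·x^1·y^0 ↦ 3·X^1·Y^0·Z^2.
  monomial 1·x^0·y^3 ↦ 1·X^0·Y^3·Z^0.
  monomial 2·x^0·y^2 ↦ 2·X^0·Y^2·Z^1.
  monomial 3·x^0·y^1 ↦ 3·X^0·Y^1·Z^2.
Collecting: F(X, Y, Z) = -2*X**2*Y + 2*X**2*Z + 3*X*Y*Z + 3*X*Z**2 + Y**3 + 2*Y**2*Z + 3*Y*Z**2.


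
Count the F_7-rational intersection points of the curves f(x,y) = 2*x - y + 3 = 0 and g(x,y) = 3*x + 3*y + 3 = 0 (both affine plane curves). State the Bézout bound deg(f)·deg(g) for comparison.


Common zeros: {(1, 5)}; count = 1; Bézout bound = 1.

deg(f) = 1, deg(g) = 1, so Bézout bound = 1.
Scan x ∈ F_7. For each x, list the y ∈ F_7 with f(x, y) ≡ 0 and those with g(x, y) ≡ 0 (mod 7); the common zeros in that column are the intersection.
  x = 0: f ≡ 0 at y ∈ {3}; g ≡ 0 at y ∈ {6}; common: ∅.
  x = 1: f ≡ 0 at y ∈ {5}; g ≡ 0 at y ∈ {5}; common: {5}.
  x = 2: f ≡ 0 at y ∈ {0}; g ≡ 0 at y ∈ {4}; common: ∅.
  x = 3: f ≡ 0 at y ∈ {2}; g ≡ 0 at y ∈ {3}; common: ∅.
  x = 4: f ≡ 0 at y ∈ {4}; g ≡ 0 at y ∈ {2}; common: ∅.
  x = 5: f ≡ 0 at y ∈ {6}; g ≡ 0 at y ∈ {1}; common: ∅.
  x = 6: f ≡ 0 at y ∈ {1}; g ≡ 0 at y ∈ {0}; common: ∅.
Collecting: common zeros = {(1, 5)}, so the count is 1.
Comparison with the Bézout bound: 1 ≤ 1 = deg(f)·deg(g), as expected for curves with no common component (the bound is attained).


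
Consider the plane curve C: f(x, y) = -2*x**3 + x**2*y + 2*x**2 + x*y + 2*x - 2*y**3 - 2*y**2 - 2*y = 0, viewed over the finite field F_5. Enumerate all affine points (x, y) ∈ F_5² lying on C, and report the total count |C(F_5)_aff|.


Affine F_5-points: {(0, 0), (1, 3), (2, 2), (3, 0), (3, 4)}; count = 5.

For each of the 25 pairs (x, y) ∈ F_5², evaluate f(x, y) mod 5. Record the zeros.
  x = 0: [0↦0, 1↦4, 2↦2, 3↦2, 4↦2]  zeros at y ∈ {0}
  x = 1: [0↦2, 1↦3, 2↦3, 3↦0, 4↦2]  zeros at y ∈ {3}
  x = 2: [0↦1, 1↦1, 2↦0, 3↦1, 4↦2]  zeros at y ∈ {2}
  x = 3: [0↦0, 1↦1, 2↦1, 3↦3, 4↦0]  zeros at y ∈ {0, 4}
  x = 4: [0↦2, 1↦1, 2↦4, 3↦4, 4↦4]  zeros at y ∈ ∅
Collecting zeros: affine points = {(0, 0), (1, 3), (2, 2), (3, 0), (3, 4)}.
Total count |C(F_5)_aff| = 5.


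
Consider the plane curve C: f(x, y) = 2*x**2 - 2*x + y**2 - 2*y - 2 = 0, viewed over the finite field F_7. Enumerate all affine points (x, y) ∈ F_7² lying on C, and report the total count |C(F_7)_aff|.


Affine F_7-points: {(4, 1)}; count = 1.

For each of the 49 pairs (x, y) ∈ F_7², evaluate f(x, y) mod 7. Record the zeros.
  x = 0: [0↦5, 1↦4, 2↦5, 3↦1, 4↦6, 5↦6, 6↦1]  zeros at y ∈ ∅
  x = 1: [0↦5, 1↦4, 2↦5, 3↦1, 4↦6, 5↦6, 6↦1]  zeros at y ∈ ∅
  x = 2: [0↦2, 1↦1, 2↦2, 3↦5, 4↦3, 5↦3, 6↦5]  zeros at y ∈ ∅
  x = 3: [0↦3, 1↦2, 2↦3, 3↦6, 4↦4, 5↦4, 6↦6]  zeros at y ∈ ∅
  x = 4: [0↦1, 1↦0, 2↦1, 3↦4, 4↦2, 5↦2, 6↦4]  zeros at y ∈ {1}
  x = 5: [0↦3, 1↦2, 2↦3, 3↦6, 4↦4, 5↦4, 6↦6]  zeros at y ∈ ∅
  x = 6: [0↦2, 1↦1, 2↦2, 3↦5, 4↦3, 5↦3, 6↦5]  zeros at y ∈ ∅
Collecting zeros: affine points = {(4, 1)}.
Total count |C(F_7)_aff| = 1.


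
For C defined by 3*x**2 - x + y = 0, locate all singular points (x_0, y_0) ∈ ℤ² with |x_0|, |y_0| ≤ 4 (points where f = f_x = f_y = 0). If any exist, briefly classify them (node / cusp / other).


No singular points in the scanned grid; C is smooth there.

Compute partial derivatives:
  f_x = 6*x - 1.
  f_y = 1.
f_y = 1 is a nonzero constant, so f_y never vanishes: no point (x, y) can satisfy f = f_x = f_y = 0. In particular no (x, y) ∈ {−4, ..., 4}² is singular; the curve is smooth.


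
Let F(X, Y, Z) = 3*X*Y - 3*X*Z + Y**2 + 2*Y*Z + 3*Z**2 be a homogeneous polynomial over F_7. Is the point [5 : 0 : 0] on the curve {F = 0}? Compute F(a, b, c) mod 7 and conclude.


F(5,0,0) ≡ 0 (mod 7); P is on the curve.

Evaluate F(5, 0, 0) term-by-term (mod 7).
  3*X*Y ↦ 3·5·0·1 = 0
  -3*X*Z ↦ -3·5·1·0 = 0
  Y**2 ↦ 1·1·0·1 = 0
  2*Y*Z ↦ 2·1·0·0 = 0
  3*Z**2 ↦ 3·1·1·0 = 0
Sum: F(5, 0, 0) = (0) + (0) + (0) + (0) + (0) = 0.
Reducing mod 7: 0 ≡ 0 (mod 7).
Since F(a, b, c) ≡ 0 (mod 7), P lies on the curve.


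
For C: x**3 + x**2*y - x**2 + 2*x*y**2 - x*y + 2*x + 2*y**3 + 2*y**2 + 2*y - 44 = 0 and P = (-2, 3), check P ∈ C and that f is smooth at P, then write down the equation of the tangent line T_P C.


Tangent line at P: 21*x + 50*y - 108 = 0.

Step 1: f(-2, 3) = 0, so P lies on C.
Step 2: partial derivatives
  f_x(x, y) = 3*x**2 + 2*x*y - 2*x + 2*y**2 - y + 2, f_y(x, y) = x**2 + 4*x*y - x + 6*y**2 + 4*y + 2.
  f_x(P) = 21, f_y(P) = 50 (gradient nonzero, so P is smooth).
Step 3: tangent line at P: 21·(x − -2) + 50·(y − 3) = 0.
Expanding: 21*x + 50*y - 108 = 0.


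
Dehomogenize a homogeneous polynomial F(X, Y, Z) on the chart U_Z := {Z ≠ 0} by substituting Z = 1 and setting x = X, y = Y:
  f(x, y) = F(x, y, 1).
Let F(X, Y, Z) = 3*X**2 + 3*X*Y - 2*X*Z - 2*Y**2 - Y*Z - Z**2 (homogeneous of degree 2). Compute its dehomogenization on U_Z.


f(x, y) = 3*x**2 + 3*x*y - 2*x - 2*y**2 - y - 1

On U_Z we set Z = 1. Each monomial c·X^i·Y^j·Z^k in F becomes c·x^i·y^j·1^k = c·x^i·y^j.
Substituting Z = 1: F(X, Y, 1) = 3*x**2 + 3*x*y - 2*x - 2*y**2 - y - 1.
Note: deg(f) ≤ deg(F) = 2; strict inequality happens when F is divisible by Z (lost terms).


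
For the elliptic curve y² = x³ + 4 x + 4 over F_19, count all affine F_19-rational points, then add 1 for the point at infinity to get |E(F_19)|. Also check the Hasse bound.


Affine points = {(0, 2), (0, 17), (1, 3), (1, 16), (2, 1), (2, 18), (3, 9), (3, 10), (5, 4), (5, 15), (6, 4), (6, 15), (8, 4), (8, 15), (9, 3), (9, 16), (11, 7), (11, 12), (13, 7), (13, 12), (14, 7), (14, 12), (15, 0), (17, 8), (17, 11)}; affine count = 25; |E(F_19)| = 26.

Discriminant check: Δ ∝ 4a³ + 27b² = 4·4³ + 27·4² = 4·64 + 27·16 ≡ 4 (mod 19). Nonzero ⇒ E is nonsingular.
For each x ∈ F_19, compute rhs = x³ + 4·x + 4 mod 19, then count y ∈ F_19 with y² ≡ rhs.
  x = 0: rhs = 4, matching y values: 2, 17 (2 points).
  x = 1: rhs = 9, matching y values: 3, 16 (2 points).
  x = 2: rhs = 1, matching y values: 1, 18 (2 points).
  x = 3: rhs = 5, matching y values: 9, 10 (2 points).
  x = 4: rhs = 8, matching y values: none (0 points).
  x = 5: rhs = 16, matching y values: 4, 15 (2 points).
  x = 6: rhs = 16, matching y values: 4, 15 (2 points).
  x = 7: rhs = 14, matching y values: none (0 points).
  x = 8: rhs = 16, matching y values: 4, 15 (2 points).
  x = 9: rhs = 9, matching y values: 3, 16 (2 points).
  x = 10: rhs = 18, matching y values: none (0 points).
  x = 11: rhs = 11, matching y values: 7, 12 (2 points).
  x = 12: rhs = 13, matching y values: none (0 points).
  x = 13: rhs = 11, matching y values: 7, 12 (2 points).
  x = 14: rhs = 11, matching y values: 7, 12 (2 points).
  x = 15: rhs = 0, matching y values: 0 (1 points).
  x = 16: rhs = 3, matching y values: none (0 points).
  x = 17: rhs = 7, matching y values: 8, 11 (2 points).
  x = 18: rhs = 18, matching y values: none (0 points).
Total affine count: 25.
Full point count |E(F_19)| = 25 + 1 = 26.
Hasse bound: |26 − (19+1)| = |6| = 6 ≤ 2√19 ≈ 8.7178 ✓.


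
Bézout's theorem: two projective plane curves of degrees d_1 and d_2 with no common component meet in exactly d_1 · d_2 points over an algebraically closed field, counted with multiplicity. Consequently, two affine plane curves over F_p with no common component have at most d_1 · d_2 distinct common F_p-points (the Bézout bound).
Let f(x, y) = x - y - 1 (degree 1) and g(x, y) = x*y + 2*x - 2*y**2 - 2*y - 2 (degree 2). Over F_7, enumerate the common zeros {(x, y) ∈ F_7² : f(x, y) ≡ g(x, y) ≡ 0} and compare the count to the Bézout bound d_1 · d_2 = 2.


Common zeros: {(1, 0), (2, 1)}; count = 2; Bézout bound = 2.

deg(f) = 1, deg(g) = 2, so Bézout bound = 2.
Scan x ∈ F_7. For each x, list the y ∈ F_7 with f(x, y) ≡ 0 and those with g(x, y) ≡ 0 (mod 7); the common zeros in that column are the intersection.
  x = 0: f ≡ 0 at y ∈ {6}; g ≡ 0 at y ∈ {2, 4}; common: ∅.
  x = 1: f ≡ 0 at y ∈ {0}; g ≡ 0 at y ∈ {0, 3}; common: {0}.
  x = 2: f ≡ 0 at y ∈ {1}; g ≡ 0 at y ∈ {1, 6}; common: {1}.
  x = 3: f ≡ 0 at y ∈ {2}; g ≡ 0 at y ∈ ∅; common: ∅.
  x = 4: f ≡ 0 at y ∈ {3}; g ≡ 0 at y ∈ ∅; common: ∅.
  x = 5: f ≡ 0 at y ∈ {4}; g ≡ 0 at y ∈ ∅; common: ∅.
  x = 6: f ≡ 0 at y ∈ {5}; g ≡ 0 at y ∈ ∅; common: ∅.
Collecting: common zeros = {(1, 0), (2, 1)}, so the count is 2.
Comparison with the Bézout bound: 2 ≤ 2 = deg(f)·deg(g), as expected for curves with no common component (the bound is attained).


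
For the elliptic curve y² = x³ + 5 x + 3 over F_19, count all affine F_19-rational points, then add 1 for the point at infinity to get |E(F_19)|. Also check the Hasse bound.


Affine points = {(1, 3), (1, 16), (3, 8), (3, 11), (4, 7), (4, 12), (5, 1), (5, 18), (7, 1), (7, 18), (8, 2), (8, 17), (9, 6), (9, 13), (12, 9), (12, 10), (13, 2), (13, 17), (14, 9), (14, 10), (17, 2), (17, 17), (18, 4), (18, 15)}; affine count = 24; |E(F_19)| = 25.

Discriminant check: Δ ∝ 4a³ + 27b² = 4·5³ + 27·3² = 4·125 + 27·9 ≡ 2 (mod 19). Nonzero ⇒ E is nonsingular.
For each x ∈ F_19, compute rhs = x³ + 5·x + 3 mod 19, then count y ∈ F_19 with y² ≡ rhs.
  x = 0: rhs = 3, matching y values: none (0 points).
  x = 1: rhs = 9, matching y values: 3, 16 (2 points).
  x = 2: rhs = 2, matching y values: none (0 points).
  x = 3: rhs = 7, matching y values: 8, 11 (2 points).
  x = 4: rhs = 11, matching y values: 7, 12 (2 points).
  x = 5: rhs = 1, matching y values: 1, 18 (2 points).
  x = 6: rhs = 2, matching y values: none (0 points).
  x = 7: rhs = 1, matching y values: 1, 18 (2 points).
  x = 8: rhs = 4, matching y values: 2, 17 (2 points).
  x = 9: rhs = 17, matching y values: 6, 13 (2 points).
  x = 10: rhs = 8, matching y values: none (0 points).
  x = 11: rhs = 2, matching y values: none (0 points).
  x = 12: rhs = 5, matching y values: 9, 10 (2 points).
  x = 13: rhs = 4, matching y values: 2, 17 (2 points).
  x = 14: rhs = 5, matching y values: 9, 10 (2 points).
  x = 15: rhs = 14, matching y values: none (0 points).
  x = 16: rhs = 18, matching y values: none (0 points).
  x = 17: rhs = 4, matching y values: 2, 17 (2 points).
  x = 18: rhs = 16, matching y values: 4, 15 (2 points).
Total affine count: 24.
Full point count |E(F_19)| = 24 + 1 = 25.
Hasse bound: |25 − (19+1)| = |5| = 5 ≤ 2√19 ≈ 8.7178 ✓.


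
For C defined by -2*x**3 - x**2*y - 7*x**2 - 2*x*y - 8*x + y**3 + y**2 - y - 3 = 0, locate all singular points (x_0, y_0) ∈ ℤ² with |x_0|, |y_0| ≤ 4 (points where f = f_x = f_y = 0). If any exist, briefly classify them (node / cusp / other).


Singular points: {(-1, 0)}; classification: node.

Compute partial derivatives:
  f_x = -6*x**2 - 2*x*y - 14*x - 2*y - 8.
  f_y = -x**2 - 2*x + 3*y**2 + 2*y - 1.
Scan x_0 ∈ {−4, ..., 4}. For each x_0, f_y(x_0, y) is a polynomial in y; find its integer roots y ∈ {−4, ..., 4}, then test f_x and f at those candidates.
  x = -4: f_y(-4, y) = 3*y**2 + 2*y - 9; no integer root y with |y| ≤ 4.
  x = -3: f_y(-3, y) = 3*y**2 + 2*y - 4; no integer root y with |y| ≤ 4.
  x = -2: f_y(-2, y) = 3*y**2 + 2*y - 1; vanishes at y ∈ {-1}. (-2, -1): f_x = -6 ≠ 0.
  x = -1: f_y(-1, y) = 3*y**2 + 2*y; vanishes at y ∈ {0}. (-1, 0): f_x = 0, f = 0 — SINGULAR.
  x = 0: f_y(0, y) = 3*y**2 + 2*y - 1; vanishes at y ∈ {-1}. (0, -1): f_x = -6 ≠ 0.
  x = 1: f_y(1, y) = 3*y**2 + 2*y - 4; no integer root y with |y| ≤ 4.
  x = 2: f_y(2, y) = 3*y**2 + 2*y - 9; no integer root y with |y| ≤ 4.
  x = 3: f_y(3, y) = 3*y**2 + 2*y - 16; vanishes at y ∈ {2}. (3, 2): f_x = -120 ≠ 0.
  x = 4: f_y(4, y) = 3*y**2 + 2*y - 25; no integer root y with |y| ≤ 4.
Only singular point on the grid: (-1, 0).
Classify: substitute x = -1 + u, y = 0 + v and expand: f = -2*u**3 - u**2*v - u**2 + v**3 + v**2.
No constant or linear terms (consistent with a singular point). Quadratic part: -u**2 + v**2. Cubic part: -2*u**3 - u**2*v + v**3.
The quadratic part v**2 - u**2 = (v − u)(v + u) splits into two distinct linear factors, so there are two distinct tangent lines y − 0 = ±(x − -1) — this is a node (ordinary double point).
Classification: node.


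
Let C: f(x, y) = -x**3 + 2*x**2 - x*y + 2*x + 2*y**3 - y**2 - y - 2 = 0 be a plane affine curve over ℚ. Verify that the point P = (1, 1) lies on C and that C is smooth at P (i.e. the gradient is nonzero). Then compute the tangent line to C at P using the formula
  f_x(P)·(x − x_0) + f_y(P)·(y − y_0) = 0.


Tangent line at P: 2*x + 2*y - 4 = 0.

Step 1: f(1, 1) = 0, so P lies on C.
Step 2: partial derivatives
  f_x(x, y) = -3*x**2 + 4*x - y + 2, f_y(x, y) = -x + 6*y**2 - 2*y - 1.
  f_x(P) = 2, f_y(P) = 2 (gradient nonzero, so P is smooth).
Step 3: tangent line at P: 2·(x − 1) + 2·(y − 1) = 0.
Expanding: 2*x + 2*y - 4 = 0.
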